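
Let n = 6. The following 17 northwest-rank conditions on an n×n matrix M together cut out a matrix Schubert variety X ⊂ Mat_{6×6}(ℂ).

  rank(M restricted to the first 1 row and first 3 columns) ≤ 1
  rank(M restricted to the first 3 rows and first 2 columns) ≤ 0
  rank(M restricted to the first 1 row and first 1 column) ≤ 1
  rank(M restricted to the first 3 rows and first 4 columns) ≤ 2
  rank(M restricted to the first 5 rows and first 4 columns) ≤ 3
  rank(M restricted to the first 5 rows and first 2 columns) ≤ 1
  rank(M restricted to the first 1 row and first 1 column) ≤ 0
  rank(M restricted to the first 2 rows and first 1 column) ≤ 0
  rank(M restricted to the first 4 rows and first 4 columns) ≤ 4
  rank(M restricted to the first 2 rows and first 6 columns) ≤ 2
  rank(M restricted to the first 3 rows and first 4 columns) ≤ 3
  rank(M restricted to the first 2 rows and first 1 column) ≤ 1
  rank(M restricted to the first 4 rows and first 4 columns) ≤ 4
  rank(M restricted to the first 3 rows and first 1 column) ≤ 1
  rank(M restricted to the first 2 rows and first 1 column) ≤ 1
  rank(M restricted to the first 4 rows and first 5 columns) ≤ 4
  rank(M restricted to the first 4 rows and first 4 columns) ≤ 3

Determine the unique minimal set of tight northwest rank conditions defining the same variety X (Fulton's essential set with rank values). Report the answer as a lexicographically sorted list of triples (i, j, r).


Reconstructing r_w from the 17 given conditions:

  0, 0, 1, 1, 1, 1
  0, 0, 1, 2, 2, 2
  0, 0, 1, 2, 3, 3
  1, 1, 2, 3, 4, 4
  1, 1, 2, 3, 4, 5
  1, 2, 3, 4, 5, 6

hence w(1..6) = (3, 4, 5, 1, 6, 2).

2 SE-corners of the 7-cell Rothe diagram give Ess(w):

[(3, 2, 0), (5, 2, 1)]


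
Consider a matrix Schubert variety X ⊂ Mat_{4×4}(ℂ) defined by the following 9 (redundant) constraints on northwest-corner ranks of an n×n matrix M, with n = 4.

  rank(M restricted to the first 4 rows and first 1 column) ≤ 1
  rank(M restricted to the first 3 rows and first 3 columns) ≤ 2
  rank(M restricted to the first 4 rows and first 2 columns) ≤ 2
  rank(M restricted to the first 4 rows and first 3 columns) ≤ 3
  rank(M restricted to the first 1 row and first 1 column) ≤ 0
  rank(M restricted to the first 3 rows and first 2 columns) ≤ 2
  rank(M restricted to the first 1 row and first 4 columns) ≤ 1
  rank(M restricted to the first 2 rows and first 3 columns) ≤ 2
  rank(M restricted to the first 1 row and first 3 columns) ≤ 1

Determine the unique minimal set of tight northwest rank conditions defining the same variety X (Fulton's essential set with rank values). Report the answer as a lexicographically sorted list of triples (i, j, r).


The tightest implied rank at each (i,j), from the 9 conditions:

  R[1]: 0 | 1 | 1 | 1
  R[2]: 1 | 2 | 2 | 2
  R[3]: 1 | 2 | 2 | 3
  R[4]: 1 | 2 | 3 | 4

the unique w with this rank table is (2, 1, 4, 3).

2 SE-corners of the 2-cell Rothe diagram give Ess(w):

[(1, 1, 0), (3, 3, 2)]


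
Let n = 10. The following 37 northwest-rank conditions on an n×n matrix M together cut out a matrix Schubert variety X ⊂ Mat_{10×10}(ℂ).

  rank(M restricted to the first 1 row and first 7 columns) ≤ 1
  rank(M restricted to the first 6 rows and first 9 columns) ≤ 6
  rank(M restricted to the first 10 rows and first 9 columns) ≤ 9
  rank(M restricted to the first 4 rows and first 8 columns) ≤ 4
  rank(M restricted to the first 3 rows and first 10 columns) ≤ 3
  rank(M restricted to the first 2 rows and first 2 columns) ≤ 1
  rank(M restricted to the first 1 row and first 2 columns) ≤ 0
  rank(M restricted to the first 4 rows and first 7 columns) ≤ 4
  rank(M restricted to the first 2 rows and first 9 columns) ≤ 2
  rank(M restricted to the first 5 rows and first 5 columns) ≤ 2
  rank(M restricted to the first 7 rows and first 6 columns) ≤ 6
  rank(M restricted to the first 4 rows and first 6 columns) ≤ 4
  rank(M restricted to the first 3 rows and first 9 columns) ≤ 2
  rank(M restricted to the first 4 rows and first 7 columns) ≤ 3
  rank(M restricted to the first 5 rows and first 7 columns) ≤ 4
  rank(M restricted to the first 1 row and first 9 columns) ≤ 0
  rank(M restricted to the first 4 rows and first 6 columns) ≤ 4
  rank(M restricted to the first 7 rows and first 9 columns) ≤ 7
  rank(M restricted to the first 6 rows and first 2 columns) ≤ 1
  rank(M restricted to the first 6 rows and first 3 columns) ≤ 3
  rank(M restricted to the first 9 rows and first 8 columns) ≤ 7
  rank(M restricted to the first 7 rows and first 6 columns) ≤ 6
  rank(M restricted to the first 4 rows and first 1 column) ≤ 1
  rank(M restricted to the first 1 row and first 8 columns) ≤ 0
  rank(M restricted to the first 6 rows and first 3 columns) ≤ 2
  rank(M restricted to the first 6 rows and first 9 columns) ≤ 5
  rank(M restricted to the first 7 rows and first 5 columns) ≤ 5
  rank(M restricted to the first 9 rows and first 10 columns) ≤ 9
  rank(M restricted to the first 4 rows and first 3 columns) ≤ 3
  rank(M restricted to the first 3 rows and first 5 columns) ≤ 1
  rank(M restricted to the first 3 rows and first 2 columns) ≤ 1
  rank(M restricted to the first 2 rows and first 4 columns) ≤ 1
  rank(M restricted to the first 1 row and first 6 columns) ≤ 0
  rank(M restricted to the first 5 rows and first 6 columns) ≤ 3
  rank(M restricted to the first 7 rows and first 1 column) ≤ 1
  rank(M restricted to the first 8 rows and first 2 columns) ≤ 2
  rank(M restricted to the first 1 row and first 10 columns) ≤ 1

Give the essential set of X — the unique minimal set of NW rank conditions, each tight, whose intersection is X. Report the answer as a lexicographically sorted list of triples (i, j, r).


Reconstructing r_w from the 37 given conditions:

  R[1]: 0 0 0 0 0 0 0 0 0 1
  R[2]: 1 1 1 1 1 1 1 1 1 2
  R[3]: 1 1 1 1 1 2 2 2 2 3
  R[4]: 1 1 2 2 2 3 3 3 3 4
  R[5]: 1 1 2 2 2 3 4 4 4 5
  R[6]: 1 1 2 3 3 4 5 5 5 6
  R[7]: 1 2 3 4 4 5 6 6 6 7
  R[8]: 1 2 3 4 5 6 7 7 7 8
  R[9]: 1 2 3 4 5 6 7 7 8 9
  R[10]: 1 2 3 4 5 6 7 8 9 10

giving w = (10, 1, 6, 3, 7, 4, 2, 5, 9, 8) via Δ²R.

|D(w)|=19, |Ess(w)|=5:

[(1, 9, 0), (3, 5, 1), (5, 5, 2), (6, 2, 1), (9, 8, 7)]


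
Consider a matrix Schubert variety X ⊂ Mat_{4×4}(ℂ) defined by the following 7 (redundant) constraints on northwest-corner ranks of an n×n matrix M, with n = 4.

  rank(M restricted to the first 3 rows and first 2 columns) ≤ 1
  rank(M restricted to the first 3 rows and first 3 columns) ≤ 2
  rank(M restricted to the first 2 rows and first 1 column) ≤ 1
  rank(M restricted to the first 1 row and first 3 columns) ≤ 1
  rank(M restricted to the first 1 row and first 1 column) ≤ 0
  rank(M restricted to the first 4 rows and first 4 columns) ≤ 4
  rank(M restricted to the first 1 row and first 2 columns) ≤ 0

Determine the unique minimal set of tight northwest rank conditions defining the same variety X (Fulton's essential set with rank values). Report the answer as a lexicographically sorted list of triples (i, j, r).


Computing R[i][j] = min implied NW-rank bound (n=4, 7 conditions):

  row 1: 0  0  1  1
  row 2: 1  1  2  2
  row 3: 1  1  2  3
  row 4: 1  2  3  4

the unique w with this rank table is (3, 1, 4, 2).

ℓ(w)=3; the 2 essential cells (i,j,r):

[(1, 2, 0), (3, 2, 1)]


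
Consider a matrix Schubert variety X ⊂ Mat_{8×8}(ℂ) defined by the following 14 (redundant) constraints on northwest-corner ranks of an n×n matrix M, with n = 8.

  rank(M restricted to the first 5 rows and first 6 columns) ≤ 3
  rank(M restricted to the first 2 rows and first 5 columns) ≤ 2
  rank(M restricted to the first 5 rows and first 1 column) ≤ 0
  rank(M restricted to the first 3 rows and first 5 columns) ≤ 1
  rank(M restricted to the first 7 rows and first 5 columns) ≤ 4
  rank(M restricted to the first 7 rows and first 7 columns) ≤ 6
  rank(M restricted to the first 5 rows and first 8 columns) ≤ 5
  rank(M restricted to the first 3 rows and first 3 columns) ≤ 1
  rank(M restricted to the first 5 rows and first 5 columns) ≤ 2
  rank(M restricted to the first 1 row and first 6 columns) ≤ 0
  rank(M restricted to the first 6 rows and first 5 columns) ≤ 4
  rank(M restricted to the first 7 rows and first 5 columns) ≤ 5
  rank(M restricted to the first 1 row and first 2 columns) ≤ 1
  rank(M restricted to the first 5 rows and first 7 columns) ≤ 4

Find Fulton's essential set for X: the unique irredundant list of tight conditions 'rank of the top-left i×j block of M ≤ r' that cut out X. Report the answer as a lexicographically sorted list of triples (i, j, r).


Computing R[i][j] = min implied NW-rank bound (n=8, 14 conditions):

  0 0 0 0 0 0 1 1
  0 1 1 1 1 1 2 2
  0 1 1 1 1 2 3 3
  0 1 2 2 2 3 4 4
  0 1 2 2 2 3 4 5
  1 2 3 3 3 4 5 6
  1 2 3 4 4 5 6 7
  1 2 3 4 5 6 7 8

giving w = (7, 2, 6, 3, 8, 1, 4, 5) via Δ²R.

Rothe diagram D(w) (15 cells), 4 SE-corners (essential conditions):

[(1, 6, 0), (3, 5, 1), (5, 1, 0), (5, 5, 2)]


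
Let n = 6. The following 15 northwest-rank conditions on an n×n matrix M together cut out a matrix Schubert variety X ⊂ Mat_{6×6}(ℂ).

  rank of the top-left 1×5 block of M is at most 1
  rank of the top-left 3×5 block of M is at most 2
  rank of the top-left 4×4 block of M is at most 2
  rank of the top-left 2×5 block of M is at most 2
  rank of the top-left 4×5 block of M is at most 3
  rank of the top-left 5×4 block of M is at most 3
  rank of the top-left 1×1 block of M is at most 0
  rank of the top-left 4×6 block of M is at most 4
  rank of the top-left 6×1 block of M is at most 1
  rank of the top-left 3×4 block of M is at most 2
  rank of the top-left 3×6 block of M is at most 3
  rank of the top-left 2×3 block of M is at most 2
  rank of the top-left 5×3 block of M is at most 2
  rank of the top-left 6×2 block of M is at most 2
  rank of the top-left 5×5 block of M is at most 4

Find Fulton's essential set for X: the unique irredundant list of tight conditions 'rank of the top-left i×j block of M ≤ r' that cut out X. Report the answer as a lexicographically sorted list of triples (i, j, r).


The tightest implied rank at each (i,j), from the 15 conditions:

  0, 1, 1, 1, 1, 1
  1, 2, 2, 2, 2, 2
  1, 2, 2, 2, 2, 3
  1, 2, 2, 2, 3, 4
  1, 2, 2, 3, 4, 5
  1, 2, 3, 4, 5, 6

reading off 1-entries of Δ²R: w = (2, 1, 6, 5, 4, 3).

|D(w)|=7, |Ess(w)|=4:

[(1, 1, 0), (3, 5, 2), (4, 4, 2), (5, 3, 2)]


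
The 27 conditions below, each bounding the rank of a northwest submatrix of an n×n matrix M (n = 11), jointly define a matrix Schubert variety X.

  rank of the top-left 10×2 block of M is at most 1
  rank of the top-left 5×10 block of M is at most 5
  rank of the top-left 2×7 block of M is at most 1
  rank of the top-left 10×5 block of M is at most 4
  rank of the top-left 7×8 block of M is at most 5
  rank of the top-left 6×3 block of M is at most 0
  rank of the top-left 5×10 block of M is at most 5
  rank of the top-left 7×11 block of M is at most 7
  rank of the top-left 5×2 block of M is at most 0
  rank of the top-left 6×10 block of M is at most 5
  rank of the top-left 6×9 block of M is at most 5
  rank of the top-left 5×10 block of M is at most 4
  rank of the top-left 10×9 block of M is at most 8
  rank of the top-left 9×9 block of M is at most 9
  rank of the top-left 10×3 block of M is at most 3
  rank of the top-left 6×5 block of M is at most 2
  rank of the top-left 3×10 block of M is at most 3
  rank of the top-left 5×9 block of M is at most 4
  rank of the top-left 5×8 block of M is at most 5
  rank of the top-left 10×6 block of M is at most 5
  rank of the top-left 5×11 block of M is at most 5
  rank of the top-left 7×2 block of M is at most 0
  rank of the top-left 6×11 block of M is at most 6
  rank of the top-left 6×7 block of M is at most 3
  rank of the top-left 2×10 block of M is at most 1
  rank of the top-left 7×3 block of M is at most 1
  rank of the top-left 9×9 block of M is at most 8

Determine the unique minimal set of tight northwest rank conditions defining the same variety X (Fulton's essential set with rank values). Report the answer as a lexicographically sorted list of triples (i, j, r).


The tightest implied rank at each (i,j), from the 27 conditions:

  i=1: 0  0  0  1  1  1  1  1  1  1  1
  i=2: 0  0  0  1  1  1  1  1  1  1  2
  i=3: 0  0  0  1  2  2  2  2  2  2  3
  i=4: 0  0  0  1  2  3  3  3  3  3  4
  i=5: 0  0  0  1  2  3  3  4  4  4  5
  i=6: 0  0  0  1  2  3  3  4  5  5  6
  i=7: 0  0  1  2  3  4  4  5  6  6  7
  i=8: 1  1  2  3  4  5  5  6  7  7  8
  i=9: 1  1  2  3  4  5  6  7  8  8  9
  i=10: 1  1  2  3  4  5  6  7  8  9  10
  i=11: 1  2  3  4  5  6  7  8  9  10  11

giving w = (4, 11, 5, 6, 8, 9, 3, 1, 7, 10, 2) via Δ²R.

D(w) has 30 cells with 5 SE-corners; essential set:

[(2, 10, 1), (6, 3, 0), (6, 7, 3), (7, 2, 0), (10, 2, 1)]


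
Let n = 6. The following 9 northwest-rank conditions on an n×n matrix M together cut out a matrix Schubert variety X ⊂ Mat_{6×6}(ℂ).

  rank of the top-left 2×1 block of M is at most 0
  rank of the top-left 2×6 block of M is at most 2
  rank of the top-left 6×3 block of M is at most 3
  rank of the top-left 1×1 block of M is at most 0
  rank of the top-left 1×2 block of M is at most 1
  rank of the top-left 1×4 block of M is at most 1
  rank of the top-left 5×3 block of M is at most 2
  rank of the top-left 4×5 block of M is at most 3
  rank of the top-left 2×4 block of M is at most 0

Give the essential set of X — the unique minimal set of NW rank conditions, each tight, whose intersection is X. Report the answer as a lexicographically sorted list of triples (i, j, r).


Propagating the 9 rank bounds to every northwest block:

  R[1]: 0, 0, 0, 0, 1, 1
  R[2]: 0, 0, 0, 0, 1, 2
  R[3]: 1, 1, 1, 1, 2, 3
  R[4]: 1, 2, 2, 2, 3, 4
  R[5]: 1, 2, 2, 3, 4, 5
  R[6]: 1, 2, 3, 4, 5, 6

hence w(1..6) = (5, 6, 1, 2, 4, 3).

|D(w)|=9, |Ess(w)|=2:

[(2, 4, 0), (5, 3, 2)]


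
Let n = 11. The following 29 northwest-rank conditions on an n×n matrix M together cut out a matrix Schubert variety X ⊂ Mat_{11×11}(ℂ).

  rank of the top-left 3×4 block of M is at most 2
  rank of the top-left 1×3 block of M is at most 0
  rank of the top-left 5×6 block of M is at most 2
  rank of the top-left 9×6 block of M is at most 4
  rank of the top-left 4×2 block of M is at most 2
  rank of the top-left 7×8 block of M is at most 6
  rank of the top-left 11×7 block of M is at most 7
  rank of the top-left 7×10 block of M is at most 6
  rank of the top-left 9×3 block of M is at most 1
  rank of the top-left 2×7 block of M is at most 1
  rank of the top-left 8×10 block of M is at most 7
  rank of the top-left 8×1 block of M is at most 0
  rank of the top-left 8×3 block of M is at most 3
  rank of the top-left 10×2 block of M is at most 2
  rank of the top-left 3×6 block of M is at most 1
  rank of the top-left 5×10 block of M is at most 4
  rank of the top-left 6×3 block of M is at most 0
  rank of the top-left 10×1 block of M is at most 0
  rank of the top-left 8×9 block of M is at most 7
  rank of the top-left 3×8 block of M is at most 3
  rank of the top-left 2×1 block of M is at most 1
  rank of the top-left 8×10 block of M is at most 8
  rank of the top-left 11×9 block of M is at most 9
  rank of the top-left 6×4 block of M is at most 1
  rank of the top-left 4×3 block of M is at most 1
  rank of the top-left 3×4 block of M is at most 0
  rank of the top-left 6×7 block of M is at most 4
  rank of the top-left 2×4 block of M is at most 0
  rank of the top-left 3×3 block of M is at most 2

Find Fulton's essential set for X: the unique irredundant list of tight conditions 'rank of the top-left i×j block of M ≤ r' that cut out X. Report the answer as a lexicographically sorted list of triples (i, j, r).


Rank table r_w(11×11) implied by the 29 constraints:

  row 1: 0, 0, 0, 0, 1, 1, 1, 1, 1, 1, 1
  row 2: 0, 0, 0, 0, 1, 1, 1, 2, 2, 2, 2
  row 3: 0, 0, 0, 0, 1, 1, 2, 3, 3, 3, 3
  row 4: 0, 0, 0, 1, 2, 2, 3, 4, 4, 4, 4
  row 5: 0, 0, 0, 1, 2, 2, 3, 4, 4, 4, 5
  row 6: 0, 0, 0, 1, 2, 3, 4, 5, 5, 5, 6
  row 7: 0, 1, 1, 2, 3, 4, 5, 6, 6, 6, 7
  row 8: 0, 1, 1, 2, 3, 4, 5, 6, 7, 7, 8
  row 9: 0, 1, 1, 2, 3, 4, 5, 6, 7, 8, 9
  row 10: 0, 1, 2, 3, 4, 5, 6, 7, 8, 9, 10
  row 11: 1, 2, 3, 4, 5, 6, 7, 8, 9, 10, 11

giving w = (5, 8, 7, 4, 11, 6, 2, 9, 10, 3, 1) via Δ²R.

|D(w)|=33, |Ess(w)|=8:

[(2, 7, 1), (3, 4, 0), (3, 6, 1), (5, 6, 2), (5, 10, 4), (6, 3, 0), (9, 3, 1), (10, 1, 0)]


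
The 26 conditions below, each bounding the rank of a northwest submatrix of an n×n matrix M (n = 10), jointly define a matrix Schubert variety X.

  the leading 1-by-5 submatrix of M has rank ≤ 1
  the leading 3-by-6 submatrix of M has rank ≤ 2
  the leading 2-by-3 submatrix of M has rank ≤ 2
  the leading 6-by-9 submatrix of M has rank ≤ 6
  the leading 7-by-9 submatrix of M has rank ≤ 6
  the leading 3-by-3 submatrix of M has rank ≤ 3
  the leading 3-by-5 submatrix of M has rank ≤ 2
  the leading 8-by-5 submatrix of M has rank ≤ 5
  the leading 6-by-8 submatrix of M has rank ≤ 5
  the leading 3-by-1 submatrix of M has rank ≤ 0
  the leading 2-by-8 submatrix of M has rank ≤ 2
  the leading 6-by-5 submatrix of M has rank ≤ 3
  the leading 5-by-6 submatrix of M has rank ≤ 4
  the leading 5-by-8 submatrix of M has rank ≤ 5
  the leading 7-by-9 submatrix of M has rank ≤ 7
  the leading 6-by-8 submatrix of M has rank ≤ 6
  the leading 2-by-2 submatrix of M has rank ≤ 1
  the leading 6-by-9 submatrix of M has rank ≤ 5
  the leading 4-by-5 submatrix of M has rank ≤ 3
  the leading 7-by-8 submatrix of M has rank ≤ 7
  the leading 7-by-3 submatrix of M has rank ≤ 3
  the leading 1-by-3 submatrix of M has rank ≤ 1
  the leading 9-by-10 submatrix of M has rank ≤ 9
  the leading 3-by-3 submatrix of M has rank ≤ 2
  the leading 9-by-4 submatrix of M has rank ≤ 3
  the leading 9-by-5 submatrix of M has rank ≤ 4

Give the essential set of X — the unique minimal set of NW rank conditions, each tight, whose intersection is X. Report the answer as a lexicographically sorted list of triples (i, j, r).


Computing R[i][j] = min implied NW-rank bound (n=10, 26 conditions):

  row 1: 0  1  1  1  1  1  1  1  1  1
  row 2: 0  1  2  2  2  2  2  2  2  2
  row 3: 0  1  2  2  2  2  3  3  3  3
  row 4: 1  2  3  3  3  3  4  4  4  4
  row 5: 1  2  3  3  3  4  5  5  5  5
  row 6: 1  2  3  3  3  4  5  5  5  6
  row 7: 1  2  3  3  4  5  6  6  6  7
  row 8: 1  2  3  3  4  5  6  7  7  8
  row 9: 1  2  3  3  4  5  6  7  8  9
  row 10: 1  2  3  4  5  6  7  8  9  10

giving w = (2, 3, 7, 1, 6, 10, 5, 8, 9, 4) via Δ²R.

Fulton essential set (5 of the 15 Rothe cells):

[(3, 1, 0), (3, 6, 2), (6, 5, 3), (6, 9, 5), (9, 4, 3)]


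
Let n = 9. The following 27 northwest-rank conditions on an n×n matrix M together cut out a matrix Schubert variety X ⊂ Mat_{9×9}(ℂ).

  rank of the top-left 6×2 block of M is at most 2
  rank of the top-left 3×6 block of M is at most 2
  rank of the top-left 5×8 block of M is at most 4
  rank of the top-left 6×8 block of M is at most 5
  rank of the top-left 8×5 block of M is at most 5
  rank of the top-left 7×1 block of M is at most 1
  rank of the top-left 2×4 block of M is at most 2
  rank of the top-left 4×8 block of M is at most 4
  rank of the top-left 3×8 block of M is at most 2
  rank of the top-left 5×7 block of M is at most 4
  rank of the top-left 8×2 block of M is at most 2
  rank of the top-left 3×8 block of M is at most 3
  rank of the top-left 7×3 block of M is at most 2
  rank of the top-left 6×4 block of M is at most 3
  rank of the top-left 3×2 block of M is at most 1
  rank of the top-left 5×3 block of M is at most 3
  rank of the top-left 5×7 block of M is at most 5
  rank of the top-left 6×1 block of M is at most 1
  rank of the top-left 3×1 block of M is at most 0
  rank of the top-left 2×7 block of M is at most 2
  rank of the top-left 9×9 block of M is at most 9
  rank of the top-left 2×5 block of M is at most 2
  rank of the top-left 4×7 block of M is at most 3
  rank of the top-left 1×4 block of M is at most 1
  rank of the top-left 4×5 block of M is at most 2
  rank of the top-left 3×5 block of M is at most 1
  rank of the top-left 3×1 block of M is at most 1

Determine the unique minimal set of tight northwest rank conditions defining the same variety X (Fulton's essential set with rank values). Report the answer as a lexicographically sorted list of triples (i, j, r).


The tightest implied rank at each (i,j), from the 27 conditions:

  i=1: 0  1  1  1  1  1  1  1  1
  i=2: 0  1  1  1  1  2  2  2  2
  i=3: 0  1  1  1  1  2  2  2  3
  i=4: 1  2  2  2  2  3  3  3  4
  i=5: 1  2  2  3  3  4  4  4  5
  i=6: 1  2  2  3  4  5  5  5  6
  i=7: 1  2  2  3  4  5  6  6  7
  i=8: 1  2  3  4  5  6  7  7  8
  i=9: 1  2  3  4  5  6  7  8  9

the unique w with this rank table is (2, 6, 9, 1, 4, 5, 7, 3, 8).

Fulton essential set (4 of the 14 Rothe cells):

[(3, 1, 0), (3, 5, 1), (3, 8, 2), (7, 3, 2)]


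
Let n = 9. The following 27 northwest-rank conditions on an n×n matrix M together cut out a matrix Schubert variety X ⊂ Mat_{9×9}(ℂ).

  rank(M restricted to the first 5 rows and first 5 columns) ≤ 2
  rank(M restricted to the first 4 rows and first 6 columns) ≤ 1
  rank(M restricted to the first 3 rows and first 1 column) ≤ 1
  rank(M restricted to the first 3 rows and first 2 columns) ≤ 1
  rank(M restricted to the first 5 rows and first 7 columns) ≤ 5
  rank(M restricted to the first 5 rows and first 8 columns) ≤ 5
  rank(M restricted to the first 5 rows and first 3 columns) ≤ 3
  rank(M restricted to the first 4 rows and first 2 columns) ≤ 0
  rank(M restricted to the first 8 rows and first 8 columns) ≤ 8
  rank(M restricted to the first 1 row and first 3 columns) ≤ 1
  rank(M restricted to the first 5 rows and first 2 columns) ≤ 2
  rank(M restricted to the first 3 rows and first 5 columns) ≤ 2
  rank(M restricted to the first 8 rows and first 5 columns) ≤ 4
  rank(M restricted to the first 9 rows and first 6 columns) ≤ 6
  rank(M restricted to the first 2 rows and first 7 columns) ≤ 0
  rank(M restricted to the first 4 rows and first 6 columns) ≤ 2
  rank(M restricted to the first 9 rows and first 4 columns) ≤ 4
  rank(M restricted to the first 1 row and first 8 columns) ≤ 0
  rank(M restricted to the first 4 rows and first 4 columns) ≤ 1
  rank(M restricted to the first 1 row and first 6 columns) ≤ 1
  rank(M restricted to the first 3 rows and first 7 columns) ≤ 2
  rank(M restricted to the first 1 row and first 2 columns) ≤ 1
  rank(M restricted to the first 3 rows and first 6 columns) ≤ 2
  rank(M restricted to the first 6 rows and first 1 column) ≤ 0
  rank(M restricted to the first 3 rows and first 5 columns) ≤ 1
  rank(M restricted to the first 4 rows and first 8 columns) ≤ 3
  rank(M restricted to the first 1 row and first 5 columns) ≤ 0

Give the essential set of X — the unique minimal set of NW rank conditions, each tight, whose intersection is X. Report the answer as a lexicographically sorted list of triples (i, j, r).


Recovering R(i,j) via the rank-extension bound from the 27 conditions:

  0 | 0 | 0 | 0 | 0 | 0 | 0 | 0 | 1
  0 | 0 | 0 | 0 | 0 | 0 | 0 | 1 | 2
  0 | 0 | 1 | 1 | 1 | 1 | 1 | 2 | 3
  0 | 0 | 1 | 1 | 1 | 1 | 2 | 3 | 4
  0 | 1 | 2 | 2 | 2 | 2 | 3 | 4 | 5
  0 | 1 | 2 | 3 | 3 | 3 | 4 | 5 | 6
  1 | 2 | 3 | 4 | 4 | 4 | 5 | 6 | 7
  1 | 2 | 3 | 4 | 4 | 5 | 6 | 7 | 8
  1 | 2 | 3 | 4 | 5 | 6 | 7 | 8 | 9

giving w = (9, 8, 3, 7, 2, 4, 1, 6, 5) via Δ²R.

D(w) has 25 cells with 6 SE-corners; essential set:

[(1, 8, 0), (2, 7, 0), (4, 2, 0), (4, 6, 1), (6, 1, 0), (8, 5, 4)]


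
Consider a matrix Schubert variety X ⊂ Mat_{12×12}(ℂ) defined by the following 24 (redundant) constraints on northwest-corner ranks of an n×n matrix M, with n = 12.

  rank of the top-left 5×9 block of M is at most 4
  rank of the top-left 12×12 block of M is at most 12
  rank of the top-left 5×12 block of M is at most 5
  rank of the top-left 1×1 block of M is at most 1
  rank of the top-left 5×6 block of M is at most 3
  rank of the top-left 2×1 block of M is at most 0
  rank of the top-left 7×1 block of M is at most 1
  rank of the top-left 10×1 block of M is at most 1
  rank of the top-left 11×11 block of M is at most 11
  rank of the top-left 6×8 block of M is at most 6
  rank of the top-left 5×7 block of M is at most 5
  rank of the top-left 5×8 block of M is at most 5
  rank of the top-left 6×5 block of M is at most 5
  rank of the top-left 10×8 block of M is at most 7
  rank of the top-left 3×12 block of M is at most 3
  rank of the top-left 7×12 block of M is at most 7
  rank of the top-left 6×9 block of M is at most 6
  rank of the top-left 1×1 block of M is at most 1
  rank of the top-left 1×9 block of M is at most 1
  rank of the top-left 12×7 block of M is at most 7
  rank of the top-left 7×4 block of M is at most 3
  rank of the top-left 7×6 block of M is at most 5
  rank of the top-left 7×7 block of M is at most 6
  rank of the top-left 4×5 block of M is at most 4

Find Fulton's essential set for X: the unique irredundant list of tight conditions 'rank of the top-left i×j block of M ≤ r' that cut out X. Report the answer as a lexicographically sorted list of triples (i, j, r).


Recovering R(i,j) via the rank-extension bound from the 24 conditions:

  0 | 1 | 1 | 1 | 1 | 1 | 1 | 1 | 1 | 1 | 1 | 1
  0 | 1 | 2 | 2 | 2 | 2 | 2 | 2 | 2 | 2 | 2 | 2
  1 | 2 | 3 | 3 | 3 | 3 | 3 | 3 | 3 | 3 | 3 | 3
  1 | 2 | 3 | 3 | 3 | 3 | 4 | 4 | 4 | 4 | 4 | 4
  1 | 2 | 3 | 3 | 3 | 3 | 4 | 4 | 4 | 5 | 5 | 5
  1 | 2 | 3 | 3 | 4 | 4 | 5 | 5 | 5 | 6 | 6 | 6
  1 | 2 | 3 | 3 | 4 | 5 | 6 | 6 | 6 | 7 | 7 | 7
  1 | 2 | 3 | 4 | 5 | 6 | 7 | 7 | 7 | 8 | 8 | 8
  1 | 2 | 3 | 4 | 5 | 6 | 7 | 7 | 8 | 9 | 9 | 9
  1 | 2 | 3 | 4 | 5 | 6 | 7 | 7 | 8 | 9 | 10 | 10
  1 | 2 | 3 | 4 | 5 | 6 | 7 | 8 | 9 | 10 | 11 | 11
  1 | 2 | 3 | 4 | 5 | 6 | 7 | 8 | 9 | 10 | 11 | 12

giving w = (2, 3, 1, 7, 10, 5, 6, 4, 9, 11, 8, 12) via Δ²R.

5 SE-corners of the 14-cell Rothe diagram give Ess(w):

[(2, 1, 0), (5, 6, 3), (5, 9, 4), (7, 4, 3), (10, 8, 7)]


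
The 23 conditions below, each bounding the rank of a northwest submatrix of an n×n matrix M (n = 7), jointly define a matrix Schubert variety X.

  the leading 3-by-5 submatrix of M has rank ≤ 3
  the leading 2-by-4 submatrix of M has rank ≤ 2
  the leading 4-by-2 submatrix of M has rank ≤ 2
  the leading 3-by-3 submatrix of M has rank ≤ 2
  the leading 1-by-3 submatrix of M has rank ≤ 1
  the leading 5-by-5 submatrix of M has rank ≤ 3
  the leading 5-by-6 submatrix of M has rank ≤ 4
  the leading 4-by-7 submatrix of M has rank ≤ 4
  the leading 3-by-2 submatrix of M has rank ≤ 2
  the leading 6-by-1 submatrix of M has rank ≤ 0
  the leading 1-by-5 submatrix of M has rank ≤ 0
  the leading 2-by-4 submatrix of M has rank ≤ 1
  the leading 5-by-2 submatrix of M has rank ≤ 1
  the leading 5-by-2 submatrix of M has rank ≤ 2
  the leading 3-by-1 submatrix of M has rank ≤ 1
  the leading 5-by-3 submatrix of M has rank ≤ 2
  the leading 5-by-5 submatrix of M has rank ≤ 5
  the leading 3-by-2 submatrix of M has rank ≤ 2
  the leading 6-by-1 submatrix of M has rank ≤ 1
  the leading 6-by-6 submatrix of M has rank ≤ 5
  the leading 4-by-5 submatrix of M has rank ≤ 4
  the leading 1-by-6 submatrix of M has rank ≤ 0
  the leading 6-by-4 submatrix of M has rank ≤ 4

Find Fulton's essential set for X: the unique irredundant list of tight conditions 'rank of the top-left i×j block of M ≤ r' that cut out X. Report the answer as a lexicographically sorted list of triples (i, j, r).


Recovering R(i,j) via the rank-extension bound from the 23 conditions:

  i=1: 0 0 0 0 0 0 1
  i=2: 0 1 1 1 1 1 2
  i=3: 0 1 2 2 2 2 3
  i=4: 0 1 2 3 3 3 4
  i=5: 0 1 2 3 3 4 5
  i=6: 0 1 2 3 4 5 6
  i=7: 1 2 3 4 5 6 7

the unique w with this rank table is (7, 2, 3, 4, 6, 5, 1).

Fulton essential set (3 of the 12 Rothe cells):

[(1, 6, 0), (5, 5, 3), (6, 1, 0)]


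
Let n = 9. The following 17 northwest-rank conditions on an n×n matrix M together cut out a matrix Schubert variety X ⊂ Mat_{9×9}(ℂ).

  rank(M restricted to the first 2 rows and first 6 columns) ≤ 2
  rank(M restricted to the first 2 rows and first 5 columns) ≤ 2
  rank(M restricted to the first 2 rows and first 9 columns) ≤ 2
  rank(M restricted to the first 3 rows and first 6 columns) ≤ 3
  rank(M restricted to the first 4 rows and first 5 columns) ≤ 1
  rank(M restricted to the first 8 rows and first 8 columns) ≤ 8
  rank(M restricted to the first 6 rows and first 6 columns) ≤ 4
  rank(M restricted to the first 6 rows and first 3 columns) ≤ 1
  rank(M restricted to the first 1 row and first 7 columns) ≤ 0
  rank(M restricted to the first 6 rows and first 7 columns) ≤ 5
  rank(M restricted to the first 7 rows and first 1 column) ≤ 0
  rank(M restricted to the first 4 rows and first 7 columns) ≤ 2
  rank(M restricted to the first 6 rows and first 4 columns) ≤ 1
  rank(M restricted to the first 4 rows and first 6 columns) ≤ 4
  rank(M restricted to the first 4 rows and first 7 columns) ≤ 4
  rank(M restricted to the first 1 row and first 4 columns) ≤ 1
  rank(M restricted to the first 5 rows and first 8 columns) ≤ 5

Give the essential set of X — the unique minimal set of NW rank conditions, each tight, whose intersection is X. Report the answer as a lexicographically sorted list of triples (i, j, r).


Recovering R(i,j) via the rank-extension bound from the 17 conditions:

  R[1]: 0  0  0  0  0  0  0  1  1
  R[2]: 0  1  1  1  1  1  1  2  2
  R[3]: 0  1  1  1  1  2  2  3  3
  R[4]: 0  1  1  1  1  2  2  3  4
  R[5]: 0  1  1  1  2  3  3  4  5
  R[6]: 0  1  1  1  2  3  4  5  6
  R[7]: 0  1  2  2  3  4  5  6  7
  R[8]: 1  2  3  3  4  5  6  7  8
  R[9]: 1  2  3  4  5  6  7  8  9

hence w(1..9) = (8, 2, 6, 9, 5, 7, 3, 1, 4).

ℓ(w)=24; the 5 essential cells (i,j,r):

[(1, 7, 0), (4, 5, 1), (4, 7, 2), (6, 4, 1), (7, 1, 0)]


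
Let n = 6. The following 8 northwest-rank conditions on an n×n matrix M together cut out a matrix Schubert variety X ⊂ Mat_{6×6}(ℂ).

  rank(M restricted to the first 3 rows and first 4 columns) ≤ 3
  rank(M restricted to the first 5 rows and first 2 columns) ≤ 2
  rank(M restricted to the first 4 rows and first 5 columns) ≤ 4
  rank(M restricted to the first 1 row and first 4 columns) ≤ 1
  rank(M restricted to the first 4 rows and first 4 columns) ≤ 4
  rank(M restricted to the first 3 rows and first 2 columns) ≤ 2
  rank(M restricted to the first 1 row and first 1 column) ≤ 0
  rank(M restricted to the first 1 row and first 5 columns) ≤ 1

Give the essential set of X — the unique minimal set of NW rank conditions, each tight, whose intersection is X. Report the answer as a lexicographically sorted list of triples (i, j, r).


The tightest implied rank at each (i,j), from the 8 conditions:

  i=1: 0 1 1 1 1 1
  i=2: 1 2 2 2 2 2
  i=3: 1 2 3 3 3 3
  i=4: 1 2 3 4 4 4
  i=5: 1 2 3 4 5 5
  i=6: 1 2 3 4 5 6

second differences of R give the permutation w = (2, 1, 3, 4, 5, 6).

|D(w)|=1, |Ess(w)|=1:

[(1, 1, 0)]


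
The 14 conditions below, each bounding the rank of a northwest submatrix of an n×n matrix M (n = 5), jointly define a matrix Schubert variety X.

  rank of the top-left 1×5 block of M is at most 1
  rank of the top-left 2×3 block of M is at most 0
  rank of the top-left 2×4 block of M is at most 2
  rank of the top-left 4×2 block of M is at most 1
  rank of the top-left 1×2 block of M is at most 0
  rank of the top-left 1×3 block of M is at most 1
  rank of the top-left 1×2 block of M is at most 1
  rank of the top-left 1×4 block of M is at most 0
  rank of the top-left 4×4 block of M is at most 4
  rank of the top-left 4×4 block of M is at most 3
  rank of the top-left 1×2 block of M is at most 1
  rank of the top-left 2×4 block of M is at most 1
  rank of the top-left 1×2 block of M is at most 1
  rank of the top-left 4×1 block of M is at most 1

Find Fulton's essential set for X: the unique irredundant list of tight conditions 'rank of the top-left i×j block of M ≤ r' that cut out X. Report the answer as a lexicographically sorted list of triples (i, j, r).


Rank table r_w(5×5) implied by the 14 constraints:

  row 1: 0 0 0 0 1
  row 2: 0 0 0 1 2
  row 3: 1 1 1 2 3
  row 4: 1 1 2 3 4
  row 5: 1 2 3 4 5

so w = (5, 4, 1, 3, 2).

ℓ(w)=8; the 3 essential cells (i,j,r):

[(1, 4, 0), (2, 3, 0), (4, 2, 1)]


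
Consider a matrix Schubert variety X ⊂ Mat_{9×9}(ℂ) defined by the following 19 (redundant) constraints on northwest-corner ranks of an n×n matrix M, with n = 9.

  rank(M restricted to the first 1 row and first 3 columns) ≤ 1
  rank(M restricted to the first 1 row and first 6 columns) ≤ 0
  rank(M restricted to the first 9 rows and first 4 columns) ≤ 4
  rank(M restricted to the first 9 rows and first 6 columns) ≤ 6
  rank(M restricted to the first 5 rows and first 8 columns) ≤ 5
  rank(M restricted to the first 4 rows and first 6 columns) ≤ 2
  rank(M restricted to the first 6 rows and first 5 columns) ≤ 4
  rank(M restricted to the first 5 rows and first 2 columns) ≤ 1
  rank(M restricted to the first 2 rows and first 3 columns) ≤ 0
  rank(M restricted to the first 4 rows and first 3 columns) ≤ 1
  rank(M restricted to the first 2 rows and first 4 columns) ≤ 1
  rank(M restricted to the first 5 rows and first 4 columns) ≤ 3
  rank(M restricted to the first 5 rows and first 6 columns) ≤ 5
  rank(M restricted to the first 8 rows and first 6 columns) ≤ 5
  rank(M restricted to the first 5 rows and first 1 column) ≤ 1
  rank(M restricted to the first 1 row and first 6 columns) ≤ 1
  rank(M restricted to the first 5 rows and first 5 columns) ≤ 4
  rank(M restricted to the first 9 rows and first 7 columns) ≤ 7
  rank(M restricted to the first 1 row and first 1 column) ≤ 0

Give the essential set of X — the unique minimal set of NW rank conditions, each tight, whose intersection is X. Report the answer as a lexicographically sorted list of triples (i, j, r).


Rank table r_w(9×9) implied by the 19 constraints:

  i=1: 0 | 0 | 0 | 0 | 0 | 0 | 1 | 1 | 1
  i=2: 0 | 0 | 0 | 1 | 1 | 1 | 2 | 2 | 2
  i=3: 1 | 1 | 1 | 2 | 2 | 2 | 3 | 3 | 3
  i=4: 1 | 1 | 1 | 2 | 2 | 2 | 3 | 4 | 4
  i=5: 1 | 1 | 2 | 3 | 3 | 3 | 4 | 5 | 5
  i=6: 1 | 2 | 3 | 4 | 4 | 4 | 5 | 6 | 6
  i=7: 1 | 2 | 3 | 4 | 5 | 5 | 6 | 7 | 7
  i=8: 1 | 2 | 3 | 4 | 5 | 5 | 6 | 7 | 8
  i=9: 1 | 2 | 3 | 4 | 5 | 6 | 7 | 8 | 9

second differences of R give the permutation w = (7, 4, 1, 8, 3, 2, 5, 9, 6).

Fulton essential set (6 of the 15 Rothe cells):

[(1, 6, 0), (2, 3, 0), (4, 3, 1), (4, 6, 2), (5, 2, 1), (8, 6, 5)]


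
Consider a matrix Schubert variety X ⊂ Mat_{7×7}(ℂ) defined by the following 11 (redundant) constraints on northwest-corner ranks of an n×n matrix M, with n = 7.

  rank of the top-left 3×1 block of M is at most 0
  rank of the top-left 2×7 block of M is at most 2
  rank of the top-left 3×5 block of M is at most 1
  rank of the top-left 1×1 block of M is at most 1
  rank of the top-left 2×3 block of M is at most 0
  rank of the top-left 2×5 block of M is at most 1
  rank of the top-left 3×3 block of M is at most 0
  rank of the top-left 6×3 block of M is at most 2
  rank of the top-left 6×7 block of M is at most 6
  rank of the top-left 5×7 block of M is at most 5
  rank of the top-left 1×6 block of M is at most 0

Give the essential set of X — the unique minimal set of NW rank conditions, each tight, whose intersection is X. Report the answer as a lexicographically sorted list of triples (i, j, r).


Computing R[i][j] = min implied NW-rank bound (n=7, 11 conditions):

  0 0 0 0 0 0 1
  0 0 0 1 1 1 2
  0 0 0 1 1 2 3
  1 1 1 2 2 3 4
  1 2 2 3 3 4 5
  1 2 2 3 4 5 6
  1 2 3 4 5 6 7

giving w = (7, 4, 6, 1, 2, 5, 3) via Δ²R.

ℓ(w)=14; the 4 essential cells (i,j,r):

[(1, 6, 0), (3, 3, 0), (3, 5, 1), (6, 3, 2)]


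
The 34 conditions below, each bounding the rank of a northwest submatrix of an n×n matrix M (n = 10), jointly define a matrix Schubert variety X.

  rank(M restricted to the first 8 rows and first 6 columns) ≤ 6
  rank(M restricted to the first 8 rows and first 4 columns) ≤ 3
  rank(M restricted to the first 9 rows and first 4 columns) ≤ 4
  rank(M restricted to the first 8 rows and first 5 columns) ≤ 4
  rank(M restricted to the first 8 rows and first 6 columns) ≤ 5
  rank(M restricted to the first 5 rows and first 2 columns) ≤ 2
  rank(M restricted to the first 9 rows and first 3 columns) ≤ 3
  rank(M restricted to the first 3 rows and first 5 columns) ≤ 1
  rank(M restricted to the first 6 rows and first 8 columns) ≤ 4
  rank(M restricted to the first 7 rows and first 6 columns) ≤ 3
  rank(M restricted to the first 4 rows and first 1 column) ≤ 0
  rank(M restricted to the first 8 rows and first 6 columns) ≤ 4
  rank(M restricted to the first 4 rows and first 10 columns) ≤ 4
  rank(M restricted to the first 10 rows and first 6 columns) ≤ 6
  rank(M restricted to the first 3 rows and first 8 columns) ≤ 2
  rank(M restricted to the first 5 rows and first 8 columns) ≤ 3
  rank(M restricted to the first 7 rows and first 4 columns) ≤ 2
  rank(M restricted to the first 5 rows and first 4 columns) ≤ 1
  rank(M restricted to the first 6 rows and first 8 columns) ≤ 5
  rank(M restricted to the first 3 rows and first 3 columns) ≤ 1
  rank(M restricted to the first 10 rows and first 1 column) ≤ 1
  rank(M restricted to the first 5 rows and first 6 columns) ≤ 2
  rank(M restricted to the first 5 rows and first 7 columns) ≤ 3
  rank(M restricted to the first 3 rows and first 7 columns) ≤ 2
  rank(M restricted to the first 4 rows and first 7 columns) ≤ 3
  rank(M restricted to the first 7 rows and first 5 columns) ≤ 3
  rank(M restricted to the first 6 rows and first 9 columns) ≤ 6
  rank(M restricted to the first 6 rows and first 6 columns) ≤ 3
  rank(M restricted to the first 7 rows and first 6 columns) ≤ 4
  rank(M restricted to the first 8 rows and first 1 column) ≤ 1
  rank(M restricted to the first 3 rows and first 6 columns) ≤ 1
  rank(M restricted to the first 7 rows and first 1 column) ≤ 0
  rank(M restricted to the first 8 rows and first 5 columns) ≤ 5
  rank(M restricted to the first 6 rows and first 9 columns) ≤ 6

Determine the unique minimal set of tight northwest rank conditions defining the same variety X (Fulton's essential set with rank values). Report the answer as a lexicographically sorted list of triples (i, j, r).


Reconstructing r_w from the 34 given conditions:

  i=1: 0 1 1 1 1 1 1 1 1 1
  i=2: 0 1 1 1 1 1 2 2 2 2
  i=3: 0 1 1 1 1 1 2 2 3 3
  i=4: 0 1 1 1 2 2 3 3 4 4
  i=5: 0 1 1 1 2 2 3 3 4 5
  i=6: 0 1 2 2 3 3 4 4 5 6
  i=7: 0 1 2 2 3 3 4 5 6 7
  i=8: 1 2 3 3 4 4 5 6 7 8
  i=9: 1 2 3 4 5 5 6 7 8 9
  i=10: 1 2 3 4 5 6 7 8 9 10

the unique w with this rank table is (2, 7, 9, 5, 10, 3, 8, 1, 4, 6).

ℓ(w)=24; the 8 essential cells (i,j,r):

[(3, 6, 1), (3, 8, 2), (5, 4, 1), (5, 6, 2), (5, 8, 3), (7, 1, 0), (7, 4, 2), (7, 6, 3)]


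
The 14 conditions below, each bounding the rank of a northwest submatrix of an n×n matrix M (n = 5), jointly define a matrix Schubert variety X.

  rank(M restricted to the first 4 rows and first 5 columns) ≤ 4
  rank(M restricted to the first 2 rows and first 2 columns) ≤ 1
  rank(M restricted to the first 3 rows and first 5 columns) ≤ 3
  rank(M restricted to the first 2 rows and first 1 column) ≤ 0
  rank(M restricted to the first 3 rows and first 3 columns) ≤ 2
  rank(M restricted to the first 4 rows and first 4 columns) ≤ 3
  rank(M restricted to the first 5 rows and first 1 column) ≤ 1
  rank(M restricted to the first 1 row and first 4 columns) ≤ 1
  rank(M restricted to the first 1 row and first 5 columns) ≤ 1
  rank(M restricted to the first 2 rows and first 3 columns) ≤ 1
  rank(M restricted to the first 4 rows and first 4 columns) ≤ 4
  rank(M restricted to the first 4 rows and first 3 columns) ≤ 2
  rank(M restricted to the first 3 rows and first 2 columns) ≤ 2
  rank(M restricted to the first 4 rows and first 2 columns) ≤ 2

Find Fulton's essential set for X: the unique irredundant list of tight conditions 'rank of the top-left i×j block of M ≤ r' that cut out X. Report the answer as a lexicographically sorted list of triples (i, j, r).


Reconstructing r_w from the 14 given conditions:

  row 1: 0 1 1 1 1
  row 2: 0 1 1 2 2
  row 3: 1 2 2 3 3
  row 4: 1 2 2 3 4
  row 5: 1 2 3 4 5

so w = (2, 4, 1, 5, 3).

|D(w)|=4, |Ess(w)|=3:

[(2, 1, 0), (2, 3, 1), (4, 3, 2)]
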